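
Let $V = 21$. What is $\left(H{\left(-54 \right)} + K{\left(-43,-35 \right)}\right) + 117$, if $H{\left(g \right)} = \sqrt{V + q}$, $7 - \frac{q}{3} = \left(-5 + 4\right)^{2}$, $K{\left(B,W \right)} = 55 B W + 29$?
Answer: $82921 + \sqrt{39} \approx 82927.0$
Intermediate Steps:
$K{\left(B,W \right)} = 29 + 55 B W$ ($K{\left(B,W \right)} = 55 B W + 29 = 29 + 55 B W$)
$q = 18$ ($q = 21 - 3 \left(-5 + 4\right)^{2} = 21 - 3 \left(-1\right)^{2} = 21 - 3 = 18$)
$H{\left(g \right)} = \sqrt{39}$ ($H{\left(g \right)} = \sqrt{21 + 18} = \sqrt{39}$)
$\left(H{\left(-54 \right)} + K{\left(-43,-35 \right)}\right) + 117 = \left(\sqrt{39} + \left(29 + 55 \left(-43\right) \left(-35\right)\right)\right) + 117 = \left(\sqrt{39} + \left(29 + 82775\right)\right) + 117 = \left(\sqrt{39} + 82804\right) + 117 = \left(82804 + \sqrt{39}\right) + 117 = 82921 + \sqrt{39}$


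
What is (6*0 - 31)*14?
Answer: -434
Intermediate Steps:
(6*0 - 31)*14 = (0 - 31)*14 = -31*14 = -434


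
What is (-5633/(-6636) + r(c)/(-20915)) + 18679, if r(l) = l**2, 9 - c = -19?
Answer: 2592607258831/138791940 ≈ 18680.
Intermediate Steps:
c = 28 (c = 9 - 1*(-19) = 9 + 19 = 28)
(-5633/(-6636) + r(c)/(-20915)) + 18679 = (-5633/(-6636) + 28**2/(-20915)) + 18679 = (-5633*(-1/6636) + 784*(-1/20915)) + 18679 = (5633/6636 - 784/20915) + 18679 = 112611571/138791940 + 18679 = 2592607258831/138791940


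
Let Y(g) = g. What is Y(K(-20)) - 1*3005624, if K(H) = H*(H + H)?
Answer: -3004824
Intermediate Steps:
K(H) = 2*H² (K(H) = H*(2*H) = 2*H²)
Y(K(-20)) - 1*3005624 = 2*(-20)² - 1*3005624 = 2*400 - 3005624 = 800 - 3005624 = -3004824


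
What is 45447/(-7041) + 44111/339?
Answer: 98393006/795633 ≈ 123.67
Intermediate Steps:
45447/(-7041) + 44111/339 = 45447*(-1/7041) + 44111*(1/339) = -15149/2347 + 44111/339 = 98393006/795633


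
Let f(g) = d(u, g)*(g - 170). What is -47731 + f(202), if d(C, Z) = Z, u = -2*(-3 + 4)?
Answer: -41267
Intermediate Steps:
u = -2 (u = -2*1 = -2)
f(g) = g*(-170 + g) (f(g) = g*(g - 170) = g*(-170 + g))
-47731 + f(202) = -47731 + 202*(-170 + 202) = -47731 + 202*32 = -47731 + 6464 = -41267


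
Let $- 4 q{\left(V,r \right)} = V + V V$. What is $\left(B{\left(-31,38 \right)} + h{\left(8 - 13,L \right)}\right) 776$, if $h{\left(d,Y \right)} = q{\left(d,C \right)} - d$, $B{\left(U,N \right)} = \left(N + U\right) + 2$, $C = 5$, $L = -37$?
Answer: $6984$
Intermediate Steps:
$q{\left(V,r \right)} = - \frac{V}{4} - \frac{V^{2}}{4}$ ($q{\left(V,r \right)} = - \frac{V + V V}{4} = - \frac{V + V^{2}}{4} = - \frac{V}{4} - \frac{V^{2}}{4}$)
$B{\left(U,N \right)} = 2 + N + U$
$h{\left(d,Y \right)} = - d - \frac{d \left(1 + d\right)}{4}$ ($h{\left(d,Y \right)} = - \frac{d \left(1 + d\right)}{4} - d = - d - \frac{d \left(1 + d\right)}{4}$)
$\left(B{\left(-31,38 \right)} + h{\left(8 - 13,L \right)}\right) 776 = \left(\left(2 + 38 - 31\right) + \frac{\left(8 - 13\right) \left(-5 - \left(8 - 13\right)\right)}{4}\right) 776 = \left(9 + \frac{1}{4} \left(-5\right) \left(-5 - -5\right)\right) 776 = \left(9 + \frac{1}{4} \left(-5\right) \left(-5 + 5\right)\right) 776 = \left(9 + \frac{1}{4} \left(-5\right) 0\right) 776 = \left(9 + 0\right) 776 = 9 \cdot 776 = 6984$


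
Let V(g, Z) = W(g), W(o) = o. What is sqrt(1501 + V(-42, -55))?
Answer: sqrt(1459) ≈ 38.197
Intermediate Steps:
V(g, Z) = g
sqrt(1501 + V(-42, -55)) = sqrt(1501 - 42) = sqrt(1459)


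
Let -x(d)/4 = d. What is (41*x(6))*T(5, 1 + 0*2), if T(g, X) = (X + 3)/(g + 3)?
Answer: -492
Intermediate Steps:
x(d) = -4*d
T(g, X) = (3 + X)/(3 + g)
(41*x(6))*T(5, 1 + 0*2) = (41*(-4*6))*((3 + (1 + 0*2))/(3 + 5)) = (41*(-24))*((3 + (1 + 0))/8) = -123*(3 + 1) = -123*4 = -984*½ = -492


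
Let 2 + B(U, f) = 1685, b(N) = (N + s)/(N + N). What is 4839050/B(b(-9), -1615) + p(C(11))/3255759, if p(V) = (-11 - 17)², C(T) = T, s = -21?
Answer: 102972430774/35813349 ≈ 2875.3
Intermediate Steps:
b(N) = (-21 + N)/(2*N) (b(N) = (N - 21)/(N + N) = (-21 + N)/((2*N)) = (-21 + N)*(1/(2*N)) = (-21 + N)/(2*N))
B(U, f) = 1683 (B(U, f) = -2 + 1685 = 1683)
p(V) = 784 (p(V) = (-28)² = 784)
4839050/B(b(-9), -1615) + p(C(11))/3255759 = 4839050/1683 + 784/3255759 = 4839050*(1/1683) + 784*(1/3255759) = 284650/99 + 784/3255759 = 102972430774/35813349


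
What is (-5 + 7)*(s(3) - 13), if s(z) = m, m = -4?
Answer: -34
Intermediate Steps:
s(z) = -4
(-5 + 7)*(s(3) - 13) = (-5 + 7)*(-4 - 13) = 2*(-17) = -34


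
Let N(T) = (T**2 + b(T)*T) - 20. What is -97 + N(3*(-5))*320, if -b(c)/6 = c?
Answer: -366497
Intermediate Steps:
b(c) = -6*c
N(T) = -20 - 5*T**2 (N(T) = (T**2 + (-6*T)*T) - 20 = (T**2 - 6*T**2) - 20 = -5*T**2 - 20 = -20 - 5*T**2)
-97 + N(3*(-5))*320 = -97 + (-20 - 5*(3*(-5))**2)*320 = -97 + (-20 - 5*(-15)**2)*320 = -97 + (-20 - 5*225)*320 = -97 + (-20 - 1125)*320 = -97 - 1145*320 = -97 - 366400 = -366497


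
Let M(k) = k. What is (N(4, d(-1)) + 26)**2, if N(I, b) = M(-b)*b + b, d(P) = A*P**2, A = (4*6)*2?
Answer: 4972900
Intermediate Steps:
A = 48 (A = 24*2 = 48)
d(P) = 48*P**2
N(I, b) = b - b**2 (N(I, b) = (-b)*b + b = -b**2 + b = b - b**2)
(N(4, d(-1)) + 26)**2 = ((48*(-1)**2)*(1 - 48*(-1)**2) + 26)**2 = ((48*1)*(1 - 48) + 26)**2 = (48*(1 - 1*48) + 26)**2 = (48*(1 - 48) + 26)**2 = (48*(-47) + 26)**2 = (-2256 + 26)**2 = (-2230)**2 = 4972900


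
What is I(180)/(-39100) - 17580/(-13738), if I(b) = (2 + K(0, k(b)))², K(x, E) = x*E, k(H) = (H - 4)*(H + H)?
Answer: 85915381/67144475 ≈ 1.2796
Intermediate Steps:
k(H) = 2*H*(-4 + H) (k(H) = (-4 + H)*(2*H) = 2*H*(-4 + H))
K(x, E) = E*x
I(b) = 4 (I(b) = (2 + (2*b*(-4 + b))*0)² = (2 + 0)² = 2² = 4)
I(180)/(-39100) - 17580/(-13738) = 4/(-39100) - 17580/(-13738) = 4*(-1/39100) - 17580*(-1/13738) = -1/9775 + 8790/6869 = 85915381/67144475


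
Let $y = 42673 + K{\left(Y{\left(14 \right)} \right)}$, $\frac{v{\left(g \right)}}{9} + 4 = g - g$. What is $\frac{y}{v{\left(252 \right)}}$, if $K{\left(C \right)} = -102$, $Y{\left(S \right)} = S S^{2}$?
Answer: $- \frac{42571}{36} \approx -1182.5$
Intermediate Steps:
$Y{\left(S \right)} = S^{3}$
$v{\left(g \right)} = -36$ ($v{\left(g \right)} = -36 + 9 \left(g - g\right) = -36 + 9 \cdot 0 = -36 + 0 = -36$)
$y = 42571$ ($y = 42673 - 102 = 42571$)
$\frac{y}{v{\left(252 \right)}} = \frac{42571}{-36} = 42571 \left(- \frac{1}{36}\right) = - \frac{42571}{36}$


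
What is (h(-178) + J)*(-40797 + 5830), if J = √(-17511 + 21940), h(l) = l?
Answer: 6224126 - 34967*√4429 ≈ 3.8970e+6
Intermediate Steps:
J = √4429 ≈ 66.551
(h(-178) + J)*(-40797 + 5830) = (-178 + √4429)*(-40797 + 5830) = (-178 + √4429)*(-34967) = 6224126 - 34967*√4429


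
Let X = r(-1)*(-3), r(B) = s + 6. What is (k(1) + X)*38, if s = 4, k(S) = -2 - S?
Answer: -1254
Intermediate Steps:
r(B) = 10 (r(B) = 4 + 6 = 10)
X = -30 (X = 10*(-3) = -30)
(k(1) + X)*38 = ((-2 - 1*1) - 30)*38 = ((-2 - 1) - 30)*38 = (-3 - 30)*38 = -33*38 = -1254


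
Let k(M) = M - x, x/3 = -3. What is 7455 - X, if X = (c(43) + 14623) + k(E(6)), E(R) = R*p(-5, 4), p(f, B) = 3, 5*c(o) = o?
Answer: -36018/5 ≈ -7203.6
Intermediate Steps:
x = -9 (x = 3*(-3) = -9)
c(o) = o/5
E(R) = 3*R (E(R) = R*3 = 3*R)
k(M) = 9 + M (k(M) = M - 1*(-9) = M + 9 = 9 + M)
X = 73293/5 (X = ((1/5)*43 + 14623) + (9 + 3*6) = (43/5 + 14623) + (9 + 18) = 73158/5 + 27 = 73293/5 ≈ 14659.)
7455 - X = 7455 - 1*73293/5 = 7455 - 73293/5 = -36018/5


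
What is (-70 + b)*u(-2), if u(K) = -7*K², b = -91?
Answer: 4508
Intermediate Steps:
(-70 + b)*u(-2) = (-70 - 91)*(-7*(-2)²) = -(-1127)*4 = -161*(-28) = 4508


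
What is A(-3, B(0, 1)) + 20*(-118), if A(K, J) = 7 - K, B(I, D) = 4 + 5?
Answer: -2350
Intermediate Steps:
B(I, D) = 9
A(-3, B(0, 1)) + 20*(-118) = (7 - 1*(-3)) + 20*(-118) = (7 + 3) - 2360 = 10 - 2360 = -2350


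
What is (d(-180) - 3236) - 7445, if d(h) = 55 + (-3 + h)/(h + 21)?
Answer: -563117/53 ≈ -10625.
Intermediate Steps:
d(h) = 55 + (-3 + h)/(21 + h)
(d(-180) - 3236) - 7445 = (8*(144 + 7*(-180))/(21 - 180) - 3236) - 7445 = (8*(144 - 1260)/(-159) - 3236) - 7445 = (8*(-1/159)*(-1116) - 3236) - 7445 = (2976/53 - 3236) - 7445 = -168532/53 - 7445 = -563117/53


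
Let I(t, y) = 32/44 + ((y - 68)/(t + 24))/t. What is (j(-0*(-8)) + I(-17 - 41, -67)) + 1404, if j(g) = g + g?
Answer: 30469859/21692 ≈ 1404.7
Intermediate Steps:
I(t, y) = 8/11 + (-68 + y)/(t*(24 + t)) (I(t, y) = 32*(1/44) + ((-68 + y)/(24 + t))/t = 8/11 + ((-68 + y)/(24 + t))/t = 8/11 + (-68 + y)/(t*(24 + t)))
j(g) = 2*g
(j(-0*(-8)) + I(-17 - 41, -67)) + 1404 = (2*(-0*(-8)) + (-748 + 8*(-17 - 41)² + 11*(-67) + 192*(-17 - 41))/(11*(-17 - 41)*(24 + (-17 - 41)))) + 1404 = (2*(-1*0) + (1/11)*(-748 + 8*(-58)² - 737 + 192*(-58))/(-58*(24 - 58))) + 1404 = (2*0 + (1/11)*(-1/58)*(-748 + 8*3364 - 737 - 11136)/(-34)) + 1404 = (0 + (1/11)*(-1/58)*(-1/34)*(-748 + 26912 - 737 - 11136)) + 1404 = (0 + (1/11)*(-1/58)*(-1/34)*14291) + 1404 = (0 + 14291/21692) + 1404 = 14291/21692 + 1404 = 30469859/21692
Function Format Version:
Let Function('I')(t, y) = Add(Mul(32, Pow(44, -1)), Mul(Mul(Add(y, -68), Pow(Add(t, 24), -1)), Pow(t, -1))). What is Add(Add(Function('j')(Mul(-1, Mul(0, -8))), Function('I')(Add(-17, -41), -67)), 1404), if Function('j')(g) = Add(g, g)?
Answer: Rational(30469859, 21692) ≈ 1404.7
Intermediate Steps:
Function('I')(t, y) = Add(Rational(8, 11), Mul(Pow(t, -1), Pow(Add(24, t), -1), Add(-68, y))) (Function('I')(t, y) = Add(Mul(32, Rational(1, 44)), Mul(Mul(Add(-68, y), Pow(Add(24, t), -1)), Pow(t, -1))) = Add(Rational(8, 11), Mul(Mul(Pow(Add(24, t), -1), Add(-68, y)), Pow(t, -1))) = Add(Rational(8, 11), Mul(Pow(t, -1), Pow(Add(24, t), -1), Add(-68, y))))
Function('j')(g) = Mul(2, g)
Add(Add(Function('j')(Mul(-1, Mul(0, -8))), Function('I')(Add(-17, -41), -67)), 1404) = Add(Add(Mul(2, Mul(-1, Mul(0, -8))), Mul(Rational(1, 11), Pow(Add(-17, -41), -1), Pow(Add(24, Add(-17, -41)), -1), Add(-748, Mul(8, Pow(Add(-17, -41), 2)), Mul(11, -67), Mul(192, Add(-17, -41))))), 1404) = Add(Add(Mul(2, Mul(-1, 0)), Mul(Rational(1, 11), Pow(-58, -1), Pow(Add(24, -58), -1), Add(-748, Mul(8, Pow(-58, 2)), -737, Mul(192, -58)))), 1404) = Add(Add(Mul(2, 0), Mul(Rational(1, 11), Rational(-1, 58), Pow(-34, -1), Add(-748, Mul(8, 3364), -737, -11136))), 1404) = Add(Add(0, Mul(Rational(1, 11), Rational(-1, 58), Rational(-1, 34), Add(-748, 26912, -737, -11136))), 1404) = Add(Add(0, Mul(Rational(1, 11), Rational(-1, 58), Rational(-1, 34), 14291)), 1404) = Add(Add(0, Rational(14291, 21692)), 1404) = Add(Rational(14291, 21692), 1404) = Rational(30469859, 21692)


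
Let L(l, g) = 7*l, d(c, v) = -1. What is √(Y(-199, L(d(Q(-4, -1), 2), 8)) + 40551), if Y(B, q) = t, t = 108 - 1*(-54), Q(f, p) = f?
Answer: √40713 ≈ 201.77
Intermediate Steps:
t = 162 (t = 108 + 54 = 162)
Y(B, q) = 162
√(Y(-199, L(d(Q(-4, -1), 2), 8)) + 40551) = √(162 + 40551) = √40713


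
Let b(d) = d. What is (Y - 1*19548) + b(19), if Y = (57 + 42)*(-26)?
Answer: -22103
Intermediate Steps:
Y = -2574 (Y = 99*(-26) = -2574)
(Y - 1*19548) + b(19) = (-2574 - 1*19548) + 19 = (-2574 - 19548) + 19 = -22122 + 19 = -22103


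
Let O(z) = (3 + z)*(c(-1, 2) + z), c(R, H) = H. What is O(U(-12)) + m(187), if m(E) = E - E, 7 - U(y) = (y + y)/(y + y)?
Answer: 72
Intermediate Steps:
U(y) = 6 (U(y) = 7 - (y + y)/(y + y) = 7 - 2*y/(2*y) = 7 - 2*y*1/(2*y) = 7 - 1*1 = 7 - 1 = 6)
m(E) = 0
O(z) = (2 + z)*(3 + z) (O(z) = (3 + z)*(2 + z) = (2 + z)*(3 + z))
O(U(-12)) + m(187) = (6 + 6² + 5*6) + 0 = (6 + 36 + 30) + 0 = 72 + 0 = 72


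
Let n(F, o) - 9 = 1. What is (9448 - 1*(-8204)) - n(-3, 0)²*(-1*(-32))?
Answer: 14452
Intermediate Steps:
n(F, o) = 10 (n(F, o) = 9 + 1 = 10)
(9448 - 1*(-8204)) - n(-3, 0)²*(-1*(-32)) = (9448 - 1*(-8204)) - 10²*(-1*(-32)) = (9448 + 8204) - 100*32 = 17652 - 1*3200 = 17652 - 3200 = 14452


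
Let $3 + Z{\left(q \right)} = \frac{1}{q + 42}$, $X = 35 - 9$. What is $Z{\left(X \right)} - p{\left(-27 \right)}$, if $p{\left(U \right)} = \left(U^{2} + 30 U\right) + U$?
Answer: $\frac{7141}{68} \approx 105.01$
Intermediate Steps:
$X = 26$
$p{\left(U \right)} = U^{2} + 31 U$
$Z{\left(q \right)} = -3 + \frac{1}{42 + q}$ ($Z{\left(q \right)} = -3 + \frac{1}{q + 42} = -3 + \frac{1}{42 + q}$)
$Z{\left(X \right)} - p{\left(-27 \right)} = \frac{-125 - 78}{42 + 26} - - 27 \left(31 - 27\right) = \frac{-125 - 78}{68} - \left(-27\right) 4 = \frac{1}{68} \left(-203\right) - -108 = - \frac{203}{68} + 108 = \frac{7141}{68}$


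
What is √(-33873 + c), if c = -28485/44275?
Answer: 2*I*√664016774190/8855 ≈ 184.05*I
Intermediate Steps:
c = -5697/8855 (c = -28485*1/44275 = -5697/8855 ≈ -0.64336)
√(-33873 + c) = √(-33873 - 5697/8855) = √(-299951112/8855) = 2*I*√664016774190/8855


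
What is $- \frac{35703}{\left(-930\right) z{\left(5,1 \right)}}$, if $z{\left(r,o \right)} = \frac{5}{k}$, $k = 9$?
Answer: $\frac{107109}{1550} \approx 69.103$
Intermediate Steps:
$z{\left(r,o \right)} = \frac{5}{9}$
$- \frac{35703}{\left(-930\right) z{\left(5,1 \right)}} = - \frac{35703}{\left(-930\right) \frac{5}{9}} = - \frac{35703}{- \frac{1550}{3}} = \left(-35703\right) \left(- \frac{3}{1550}\right) = \frac{107109}{1550}$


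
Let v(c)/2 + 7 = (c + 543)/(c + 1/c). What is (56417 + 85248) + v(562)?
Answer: 8948200423/63169 ≈ 1.4166e+5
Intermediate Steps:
v(c) = -14 + 2*(543 + c)/(c + 1/c) (v(c) = -14 + 2*((c + 543)/(c + 1/c)) = -14 + 2*((543 + c)/(c + 1/c)) = -14 + 2*(543 + c)/(c + 1/c))
(56417 + 85248) + v(562) = (56417 + 85248) + 2*(-7 - 6*562**2 + 543*562)/(1 + 562**2) = 141665 + 2*(-7 - 6*315844 + 305166)/(1 + 315844) = 141665 + 2*(-7 - 1895064 + 305166)/315845 = 141665 + 2*(1/315845)*(-1589905) = 141665 - 635962/63169 = 8948200423/63169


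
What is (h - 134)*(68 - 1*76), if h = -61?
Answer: 1560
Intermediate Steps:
(h - 134)*(68 - 1*76) = (-61 - 134)*(68 - 1*76) = -195*(68 - 76) = -195*(-8) = 1560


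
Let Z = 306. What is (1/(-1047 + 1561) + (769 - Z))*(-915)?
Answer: -217754445/514 ≈ -4.2365e+5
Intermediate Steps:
(1/(-1047 + 1561) + (769 - Z))*(-915) = (1/(-1047 + 1561) + (769 - 1*306))*(-915) = (1/514 + (769 - 306))*(-915) = (1/514 + 463)*(-915) = (237983/514)*(-915) = -217754445/514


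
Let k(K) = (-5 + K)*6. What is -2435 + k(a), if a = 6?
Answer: -2429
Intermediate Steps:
k(K) = -30 + 6*K
-2435 + k(a) = -2435 + (-30 + 6*6) = -2435 + (-30 + 36) = -2435 + 6 = -2429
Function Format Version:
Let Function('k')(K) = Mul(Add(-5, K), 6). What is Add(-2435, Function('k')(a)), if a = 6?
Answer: -2429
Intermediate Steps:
Function('k')(K) = Add(-30, Mul(6, K))
Add(-2435, Function('k')(a)) = Add(-2435, Add(-30, Mul(6, 6))) = Add(-2435, Add(-30, 36)) = Add(-2435, 6) = -2429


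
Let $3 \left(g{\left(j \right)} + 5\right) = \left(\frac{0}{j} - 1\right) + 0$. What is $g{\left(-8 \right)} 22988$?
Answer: $- \frac{367808}{3} \approx -1.226 \cdot 10^{5}$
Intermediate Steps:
$g{\left(j \right)} = - \frac{16}{3}$ ($g{\left(j \right)} = -5 + \frac{\left(\frac{0}{j} - 1\right) + 0}{3} = -5 + \frac{\left(0 - 1\right) + 0}{3} = -5 + \frac{-1 + 0}{3} = -5 + \frac{1}{3} \left(-1\right) = -5 - \frac{1}{3} = - \frac{16}{3}$)
$g{\left(-8 \right)} 22988 = \left(- \frac{16}{3}\right) 22988 = - \frac{367808}{3}$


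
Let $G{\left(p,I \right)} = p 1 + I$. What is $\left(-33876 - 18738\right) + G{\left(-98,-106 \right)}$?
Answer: $-52818$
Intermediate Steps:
$G{\left(p,I \right)} = I + p$ ($G{\left(p,I \right)} = p + I = I + p$)
$\left(-33876 - 18738\right) + G{\left(-98,-106 \right)} = \left(-33876 - 18738\right) - 204 = -52614 - 204 = -52818$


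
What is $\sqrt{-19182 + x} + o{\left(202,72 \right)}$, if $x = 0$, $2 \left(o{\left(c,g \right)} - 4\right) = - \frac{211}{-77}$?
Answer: $\frac{827}{154} + i \sqrt{19182} \approx 5.3701 + 138.5 i$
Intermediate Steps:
$o{\left(c,g \right)} = \frac{827}{154}$ ($o{\left(c,g \right)} = 4 + \frac{\left(-211\right) \frac{1}{-77}}{2} = 4 + \frac{\left(-211\right) \left(- \frac{1}{77}\right)}{2} = 4 + \frac{1}{2} \cdot \frac{211}{77} = 4 + \frac{211}{154} = \frac{827}{154}$)
$\sqrt{-19182 + x} + o{\left(202,72 \right)} = \sqrt{-19182 + 0} + \frac{827}{154} = \sqrt{-19182} + \frac{827}{154} = i \sqrt{19182} + \frac{827}{154} = \frac{827}{154} + i \sqrt{19182}$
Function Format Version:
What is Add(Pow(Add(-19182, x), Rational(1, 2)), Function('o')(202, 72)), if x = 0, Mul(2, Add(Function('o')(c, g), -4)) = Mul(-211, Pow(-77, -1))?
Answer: Add(Rational(827, 154), Mul(I, Pow(19182, Rational(1, 2)))) ≈ Add(5.3701, Mul(138.50, I))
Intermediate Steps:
Function('o')(c, g) = Rational(827, 154) (Function('o')(c, g) = Add(4, Mul(Rational(1, 2), Mul(-211, Pow(-77, -1)))) = Add(4, Mul(Rational(1, 2), Mul(-211, Rational(-1, 77)))) = Add(4, Mul(Rational(1, 2), Rational(211, 77))) = Add(4, Rational(211, 154)) = Rational(827, 154))
Add(Pow(Add(-19182, x), Rational(1, 2)), Function('o')(202, 72)) = Add(Pow(Add(-19182, 0), Rational(1, 2)), Rational(827, 154)) = Add(Pow(-19182, Rational(1, 2)), Rational(827, 154)) = Add(Mul(I, Pow(19182, Rational(1, 2))), Rational(827, 154)) = Add(Rational(827, 154), Mul(I, Pow(19182, Rational(1, 2))))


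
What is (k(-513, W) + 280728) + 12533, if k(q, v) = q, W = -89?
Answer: 292748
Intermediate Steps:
(k(-513, W) + 280728) + 12533 = (-513 + 280728) + 12533 = 280215 + 12533 = 292748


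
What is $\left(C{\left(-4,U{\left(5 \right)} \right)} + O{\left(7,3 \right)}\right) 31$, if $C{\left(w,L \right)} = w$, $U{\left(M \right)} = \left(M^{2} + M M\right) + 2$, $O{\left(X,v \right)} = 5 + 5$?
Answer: $186$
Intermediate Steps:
$O{\left(X,v \right)} = 10$
$U{\left(M \right)} = 2 + 2 M^{2}$ ($U{\left(M \right)} = \left(M^{2} + M^{2}\right) + 2 = 2 M^{2} + 2 = 2 + 2 M^{2}$)
$\left(C{\left(-4,U{\left(5 \right)} \right)} + O{\left(7,3 \right)}\right) 31 = \left(-4 + 10\right) 31 = 6 \cdot 31 = 186$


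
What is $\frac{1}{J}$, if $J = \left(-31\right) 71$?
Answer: $- \frac{1}{2201} \approx -0.00045434$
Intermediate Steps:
$J = -2201$
$\frac{1}{J} = \frac{1}{-2201} = - \frac{1}{2201}$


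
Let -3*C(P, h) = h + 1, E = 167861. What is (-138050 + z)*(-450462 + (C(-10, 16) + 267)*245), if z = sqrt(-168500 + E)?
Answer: 160042193300/3 - 1159306*I*sqrt(71) ≈ 5.3347e+10 - 9.7685e+6*I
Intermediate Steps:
C(P, h) = -1/3 - h/3 (C(P, h) = -(h + 1)/3 = -(1 + h)/3 = -1/3 - h/3)
z = 3*I*sqrt(71) (z = sqrt(-168500 + 167861) = sqrt(-639) = 3*I*sqrt(71) ≈ 25.278*I)
(-138050 + z)*(-450462 + (C(-10, 16) + 267)*245) = (-138050 + 3*I*sqrt(71))*(-450462 + ((-1/3 - 1/3*16) + 267)*245) = (-138050 + 3*I*sqrt(71))*(-450462 + ((-1/3 - 16/3) + 267)*245) = (-138050 + 3*I*sqrt(71))*(-450462 + (-17/3 + 267)*245) = (-138050 + 3*I*sqrt(71))*(-450462 + (784/3)*245) = (-138050 + 3*I*sqrt(71))*(-450462 + 192080/3) = (-138050 + 3*I*sqrt(71))*(-1159306/3) = 160042193300/3 - 1159306*I*sqrt(71)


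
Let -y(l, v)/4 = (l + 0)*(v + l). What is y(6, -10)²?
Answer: 9216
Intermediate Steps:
y(l, v) = -4*l*(l + v) (y(l, v) = -4*(l + 0)*(v + l) = -4*l*(l + v))
y(6, -10)² = (-4*6*(6 - 10))² = (-4*6*(-4))² = 96² = 9216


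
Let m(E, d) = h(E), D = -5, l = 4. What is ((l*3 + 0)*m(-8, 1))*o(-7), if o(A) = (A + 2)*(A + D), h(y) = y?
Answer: -5760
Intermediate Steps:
o(A) = (-5 + A)*(2 + A) (o(A) = (A + 2)*(A - 5) = (2 + A)*(-5 + A) = (-5 + A)*(2 + A))
m(E, d) = E
((l*3 + 0)*m(-8, 1))*o(-7) = ((4*3 + 0)*(-8))*(-10 + (-7)² - 3*(-7)) = ((12 + 0)*(-8))*(-10 + 49 + 21) = (12*(-8))*60 = -96*60 = -5760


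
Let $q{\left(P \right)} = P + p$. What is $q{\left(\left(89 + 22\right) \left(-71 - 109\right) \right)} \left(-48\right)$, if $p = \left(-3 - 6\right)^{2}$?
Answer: $955152$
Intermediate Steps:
$p = 81$ ($p = \left(-9\right)^{2} = 81$)
$q{\left(P \right)} = 81 + P$ ($q{\left(P \right)} = P + 81 = 81 + P$)
$q{\left(\left(89 + 22\right) \left(-71 - 109\right) \right)} \left(-48\right) = \left(81 + \left(89 + 22\right) \left(-71 - 109\right)\right) \left(-48\right) = \left(81 + 111 \left(-180\right)\right) \left(-48\right) = \left(81 - 19980\right) \left(-48\right) = \left(-19899\right) \left(-48\right) = 955152$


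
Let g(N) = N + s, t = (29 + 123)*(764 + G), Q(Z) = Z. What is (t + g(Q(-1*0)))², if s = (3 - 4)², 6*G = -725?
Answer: 86017264369/9 ≈ 9.5575e+9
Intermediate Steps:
G = -725/6 (G = (⅙)*(-725) = -725/6 ≈ -120.83)
s = 1 (s = (-1)² = 1)
t = 293284/3 (t = (29 + 123)*(764 - 725/6) = 152*(3859/6) = 293284/3 ≈ 97761.)
g(N) = 1 + N (g(N) = N + 1 = 1 + N)
(t + g(Q(-1*0)))² = (293284/3 + (1 - 1*0))² = (293284/3 + (1 + 0))² = (293284/3 + 1)² = (293287/3)² = 86017264369/9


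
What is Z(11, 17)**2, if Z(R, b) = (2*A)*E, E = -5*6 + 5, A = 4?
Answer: 40000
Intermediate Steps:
E = -25 (E = -30 + 5 = -25)
Z(R, b) = -200 (Z(R, b) = (2*4)*(-25) = 8*(-25) = -200)
Z(11, 17)**2 = (-200)**2 = 40000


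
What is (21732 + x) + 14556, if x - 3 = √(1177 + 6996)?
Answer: 36291 + √8173 ≈ 36381.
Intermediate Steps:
x = 3 + √8173 (x = 3 + √(1177 + 6996) = 3 + √8173 ≈ 93.405)
(21732 + x) + 14556 = (21732 + (3 + √8173)) + 14556 = (21735 + √8173) + 14556 = 36291 + √8173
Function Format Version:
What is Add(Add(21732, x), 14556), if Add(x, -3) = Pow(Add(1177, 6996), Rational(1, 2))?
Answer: Add(36291, Pow(8173, Rational(1, 2))) ≈ 36381.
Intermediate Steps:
x = Add(3, Pow(8173, Rational(1, 2))) (x = Add(3, Pow(Add(1177, 6996), Rational(1, 2))) = Add(3, Pow(8173, Rational(1, 2))) ≈ 93.405)
Add(Add(21732, x), 14556) = Add(Add(21732, Add(3, Pow(8173, Rational(1, 2)))), 14556) = Add(Add(21735, Pow(8173, Rational(1, 2))), 14556) = Add(36291, Pow(8173, Rational(1, 2)))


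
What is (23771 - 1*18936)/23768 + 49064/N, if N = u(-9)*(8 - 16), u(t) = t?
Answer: 145812659/213912 ≈ 681.65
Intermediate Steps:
N = 72 (N = -9*(8 - 16) = -9*(-8) = 72)
(23771 - 1*18936)/23768 + 49064/N = (23771 - 1*18936)/23768 + 49064/72 = (23771 - 18936)*(1/23768) + 49064*(1/72) = 4835*(1/23768) + 6133/9 = 4835/23768 + 6133/9 = 145812659/213912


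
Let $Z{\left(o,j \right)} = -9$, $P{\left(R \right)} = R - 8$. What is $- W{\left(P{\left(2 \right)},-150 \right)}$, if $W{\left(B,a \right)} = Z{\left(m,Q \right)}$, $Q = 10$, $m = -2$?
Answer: $9$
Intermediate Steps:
$P{\left(R \right)} = -8 + R$
$W{\left(B,a \right)} = -9$
$- W{\left(P{\left(2 \right)},-150 \right)} = \left(-1\right) \left(-9\right) = 9$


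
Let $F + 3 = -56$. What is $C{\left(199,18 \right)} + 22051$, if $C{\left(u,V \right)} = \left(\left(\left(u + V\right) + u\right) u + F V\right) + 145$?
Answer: $103918$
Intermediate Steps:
$F = -59$ ($F = -3 - 56 = -59$)
$C{\left(u,V \right)} = 145 - 59 V + u \left(V + 2 u\right)$ ($C{\left(u,V \right)} = \left(\left(\left(u + V\right) + u\right) u - 59 V\right) + 145 = \left(\left(\left(V + u\right) + u\right) u - 59 V\right) + 145 = \left(\left(V + 2 u\right) u - 59 V\right) + 145 = \left(u \left(V + 2 u\right) - 59 V\right) + 145 = \left(- 59 V + u \left(V + 2 u\right)\right) + 145 = 145 - 59 V + u \left(V + 2 u\right)$)
$C{\left(199,18 \right)} + 22051 = \left(145 - 1062 + 2 \cdot 199^{2} + 18 \cdot 199\right) + 22051 = \left(145 - 1062 + 2 \cdot 39601 + 3582\right) + 22051 = \left(145 - 1062 + 79202 + 3582\right) + 22051 = 81867 + 22051 = 103918$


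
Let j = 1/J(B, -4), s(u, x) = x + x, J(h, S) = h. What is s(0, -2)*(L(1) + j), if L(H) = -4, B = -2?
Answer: 18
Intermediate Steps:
s(u, x) = 2*x
j = -½ (j = 1/(-2) = -½ ≈ -0.50000)
s(0, -2)*(L(1) + j) = (2*(-2))*(-4 - ½) = -4*(-9/2) = 18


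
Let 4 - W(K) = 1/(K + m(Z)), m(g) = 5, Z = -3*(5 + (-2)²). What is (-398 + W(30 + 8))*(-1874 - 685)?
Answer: 43357137/43 ≈ 1.0083e+6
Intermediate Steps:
Z = -27 (Z = -3*(5 + 4) = -3*9 = -27)
W(K) = 4 - 1/(5 + K) (W(K) = 4 - 1/(K + 5) = 4 - 1/(5 + K))
(-398 + W(30 + 8))*(-1874 - 685) = (-398 + (19 + 4*(30 + 8))/(5 + (30 + 8)))*(-1874 - 685) = (-398 + (19 + 4*38)/(5 + 38))*(-2559) = (-398 + (19 + 152)/43)*(-2559) = (-398 + (1/43)*171)*(-2559) = (-398 + 171/43)*(-2559) = -16943/43*(-2559) = 43357137/43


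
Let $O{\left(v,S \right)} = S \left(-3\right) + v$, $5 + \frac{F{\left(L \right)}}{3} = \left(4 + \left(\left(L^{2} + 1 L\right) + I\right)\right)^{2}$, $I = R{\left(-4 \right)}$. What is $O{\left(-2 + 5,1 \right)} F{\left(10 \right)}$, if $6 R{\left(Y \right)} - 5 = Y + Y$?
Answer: $0$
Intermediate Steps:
$R{\left(Y \right)} = \frac{5}{6} + \frac{Y}{3}$ ($R{\left(Y \right)} = \frac{5}{6} + \frac{Y + Y}{6} = \frac{5}{6} + \frac{2 Y}{6} = \frac{5}{6} + \frac{Y}{3}$)
$I = - \frac{1}{2}$ ($I = \frac{5}{6} + \frac{1}{3} \left(-4\right) = \frac{5}{6} - \frac{4}{3} = - \frac{1}{2} \approx -0.5$)
$F{\left(L \right)} = -15 + 3 \left(\frac{7}{2} + L + L^{2}\right)^{2}$ ($F{\left(L \right)} = -15 + 3 \left(4 - \left(\frac{1}{2} - L - L^{2}\right)\right)^{2} = -15 + 3 \left(4 + \left(- \frac{1}{2} + L + L^{2}\right)\right)^{2} = -15 + 3 \left(\frac{7}{2} + L + L^{2}\right)^{2}$)
$O{\left(v,S \right)} = v - 3 S$ ($O{\left(v,S \right)} = - 3 S + v = v - 3 S$)
$O{\left(-2 + 5,1 \right)} F{\left(10 \right)} = \left(\left(-2 + 5\right) - 3\right) \left(-15 + \frac{3 \left(7 + 2 \cdot 10 + 2 \cdot 10^{2}\right)^{2}}{4}\right) = \left(3 - 3\right) \left(-15 + \frac{3 \left(7 + 20 + 2 \cdot 100\right)^{2}}{4}\right) = 0 \left(-15 + \frac{3 \left(7 + 20 + 200\right)^{2}}{4}\right) = 0 \left(-15 + \frac{3 \cdot 227^{2}}{4}\right) = 0 \left(-15 + \frac{3}{4} \cdot 51529\right) = 0 \left(-15 + \frac{154587}{4}\right) = 0 \cdot \frac{154527}{4} = 0$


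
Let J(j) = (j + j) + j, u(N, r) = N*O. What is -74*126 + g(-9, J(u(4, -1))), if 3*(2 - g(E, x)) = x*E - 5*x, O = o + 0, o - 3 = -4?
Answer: -9378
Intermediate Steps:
o = -1 (o = 3 - 4 = -1)
O = -1 (O = -1 + 0 = -1)
u(N, r) = -N (u(N, r) = N*(-1) = -N)
J(j) = 3*j (J(j) = 2*j + j = 3*j)
g(E, x) = 2 + 5*x/3 - E*x/3 (g(E, x) = 2 - (x*E - 5*x)/3 = 2 - (E*x - 5*x)/3 = 2 - (-5*x + E*x)/3 = 2 + (5*x/3 - E*x/3) = 2 + 5*x/3 - E*x/3)
-74*126 + g(-9, J(u(4, -1))) = -74*126 + (2 + 5*(3*(-1*4))/3 - ⅓*(-9)*3*(-1*4)) = -9324 + (2 + 5*(3*(-4))/3 - ⅓*(-9)*3*(-4)) = -9324 + (2 + (5/3)*(-12) - ⅓*(-9)*(-12)) = -9324 + (2 - 20 - 36) = -9324 - 54 = -9378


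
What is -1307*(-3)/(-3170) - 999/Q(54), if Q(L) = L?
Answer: -31283/1585 ≈ -19.737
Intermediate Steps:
-1307*(-3)/(-3170) - 999/Q(54) = -1307*(-3)/(-3170) - 999/54 = 3921*(-1/3170) - 999*1/54 = -3921/3170 - 37/2 = -31283/1585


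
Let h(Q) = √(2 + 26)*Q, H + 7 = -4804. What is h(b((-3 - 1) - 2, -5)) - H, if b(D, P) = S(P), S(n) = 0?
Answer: 4811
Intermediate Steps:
b(D, P) = 0
H = -4811 (H = -7 - 4804 = -4811)
h(Q) = 2*Q*√7 (h(Q) = √28*Q = (2*√7)*Q = 2*Q*√7)
h(b((-3 - 1) - 2, -5)) - H = 2*0*√7 - 1*(-4811) = 0 + 4811 = 4811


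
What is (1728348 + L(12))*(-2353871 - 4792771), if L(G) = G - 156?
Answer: -12350855290968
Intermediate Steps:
L(G) = -156 + G
(1728348 + L(12))*(-2353871 - 4792771) = (1728348 + (-156 + 12))*(-2353871 - 4792771) = (1728348 - 144)*(-7146642) = 1728204*(-7146642) = -12350855290968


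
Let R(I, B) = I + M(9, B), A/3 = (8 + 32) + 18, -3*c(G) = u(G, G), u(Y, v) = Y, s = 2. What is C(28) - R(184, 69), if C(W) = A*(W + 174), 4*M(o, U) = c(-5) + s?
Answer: 419557/12 ≈ 34963.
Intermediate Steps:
c(G) = -G/3
A = 174 (A = 3*((8 + 32) + 18) = 3*(40 + 18) = 3*58 = 174)
M(o, U) = 11/12 (M(o, U) = (-1/3*(-5) + 2)/4 = (5/3 + 2)/4 = (1/4)*(11/3) = 11/12)
C(W) = 30276 + 174*W (C(W) = 174*(W + 174) = 174*(174 + W) = 30276 + 174*W)
R(I, B) = 11/12 + I (R(I, B) = I + 11/12 = 11/12 + I)
C(28) - R(184, 69) = (30276 + 174*28) - (11/12 + 184) = (30276 + 4872) - 1*2219/12 = 35148 - 2219/12 = 419557/12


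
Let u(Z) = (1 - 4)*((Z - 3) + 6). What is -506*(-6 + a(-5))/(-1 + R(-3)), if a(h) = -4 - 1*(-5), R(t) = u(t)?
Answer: -2530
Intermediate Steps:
u(Z) = -9 - 3*Z (u(Z) = -3*((-3 + Z) + 6) = -3*(3 + Z) = -9 - 3*Z)
R(t) = -9 - 3*t
a(h) = 1 (a(h) = -4 + 5 = 1)
-506*(-6 + a(-5))/(-1 + R(-3)) = -506*(-6 + 1)/(-1 + (-9 - 3*(-3))) = -(-2530)/(-1 + (-9 + 9)) = -(-2530)/(-1 + 0) = -(-2530)/(-1) = -(-2530)*(-1) = -506*5 = -2530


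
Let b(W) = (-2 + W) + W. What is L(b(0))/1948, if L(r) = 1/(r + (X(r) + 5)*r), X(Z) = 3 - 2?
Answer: -1/27272 ≈ -3.6668e-5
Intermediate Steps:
X(Z) = 1
b(W) = -2 + 2*W
L(r) = 1/(7*r) (L(r) = 1/(r + (1 + 5)*r) = 1/(r + 6*r) = 1/(7*r))
L(b(0))/1948 = (1/(7*(-2 + 2*0)))/1948 = (1/(7*(-2 + 0)))*(1/1948) = ((⅐)/(-2))*(1/1948) = ((⅐)*(-½))*(1/1948) = -1/14*1/1948 = -1/27272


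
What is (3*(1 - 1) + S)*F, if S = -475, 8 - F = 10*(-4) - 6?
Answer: -25650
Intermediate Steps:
F = 54 (F = 8 - (10*(-4) - 6) = 8 - (-40 - 6) = 8 - 1*(-46) = 8 + 46 = 54)
(3*(1 - 1) + S)*F = (3*(1 - 1) - 475)*54 = (3*0 - 475)*54 = (0 - 475)*54 = -475*54 = -25650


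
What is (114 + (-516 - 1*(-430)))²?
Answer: 784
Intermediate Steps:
(114 + (-516 - 1*(-430)))² = (114 + (-516 + 430))² = (114 - 86)² = 28² = 784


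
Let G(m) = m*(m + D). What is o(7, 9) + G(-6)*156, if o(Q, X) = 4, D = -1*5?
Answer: 10300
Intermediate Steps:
D = -5
G(m) = m*(-5 + m) (G(m) = m*(m - 5) = m*(-5 + m))
o(7, 9) + G(-6)*156 = 4 - 6*(-5 - 6)*156 = 4 - 6*(-11)*156 = 4 + 66*156 = 4 + 10296 = 10300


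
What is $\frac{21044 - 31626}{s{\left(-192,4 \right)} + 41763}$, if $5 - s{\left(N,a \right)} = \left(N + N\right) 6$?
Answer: $- \frac{5291}{22036} \approx -0.24011$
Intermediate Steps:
$s{\left(N,a \right)} = 5 - 12 N$ ($s{\left(N,a \right)} = 5 - \left(N + N\right) 6 = 5 - 2 N 6 = 5 - 12 N$)
$\frac{21044 - 31626}{s{\left(-192,4 \right)} + 41763} = \frac{21044 - 31626}{\left(5 - -2304\right) + 41763} = - \frac{10582}{\left(5 + 2304\right) + 41763} = - \frac{10582}{2309 + 41763} = - \frac{10582}{44072} = \left(-10582\right) \frac{1}{44072} = - \frac{5291}{22036}$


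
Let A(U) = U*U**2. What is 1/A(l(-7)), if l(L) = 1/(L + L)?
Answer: -2744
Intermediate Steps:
l(L) = 1/(2*L)
A(U) = U**3
1/A(l(-7)) = 1/(((1/2)/(-7))**3) = 1/(((1/2)*(-1/7))**3) = 1/((-1/14)**3) = 1/(-1/2744) = -2744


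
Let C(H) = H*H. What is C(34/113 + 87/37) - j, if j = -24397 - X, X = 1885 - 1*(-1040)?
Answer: 477732317963/17480761 ≈ 27329.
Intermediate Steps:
X = 2925 (X = 1885 + 1040 = 2925)
C(H) = H**2
j = -27322 (j = -24397 - 1*2925 = -24397 - 2925 = -27322)
C(34/113 + 87/37) - j = (34/113 + 87/37)**2 - 1*(-27322) = (34*(1/113) + 87*(1/37))**2 + 27322 = (34/113 + 87/37)**2 + 27322 = (11089/4181)**2 + 27322 = 122965921/17480761 + 27322 = 477732317963/17480761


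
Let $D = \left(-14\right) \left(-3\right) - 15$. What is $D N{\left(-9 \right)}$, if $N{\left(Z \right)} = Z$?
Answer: $-243$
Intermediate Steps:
$D = 27$ ($D = 42 - 15 = 27$)
$D N{\left(-9 \right)} = 27 \left(-9\right) = -243$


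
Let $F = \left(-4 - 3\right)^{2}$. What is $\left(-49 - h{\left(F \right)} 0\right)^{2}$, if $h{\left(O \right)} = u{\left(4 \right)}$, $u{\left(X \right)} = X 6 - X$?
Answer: $2401$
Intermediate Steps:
$F = 49$ ($F = \left(-7\right)^{2} = 49$)
$u{\left(X \right)} = 5 X$ ($u{\left(X \right)} = 6 X - X = 5 X$)
$h{\left(O \right)} = 20$ ($h{\left(O \right)} = 5 \cdot 4 = 20$)
$\left(-49 - h{\left(F \right)} 0\right)^{2} = \left(-49 - 20 \cdot 0\right)^{2} = \left(-49 - 0\right)^{2} = \left(-49 + 0\right)^{2} = \left(-49\right)^{2} = 2401$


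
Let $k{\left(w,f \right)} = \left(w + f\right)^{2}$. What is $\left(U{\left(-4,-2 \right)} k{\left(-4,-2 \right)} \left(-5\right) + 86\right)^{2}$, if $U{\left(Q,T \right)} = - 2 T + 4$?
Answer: $1833316$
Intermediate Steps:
$U{\left(Q,T \right)} = 4 - 2 T$
$k{\left(w,f \right)} = \left(f + w\right)^{2}$
$\left(U{\left(-4,-2 \right)} k{\left(-4,-2 \right)} \left(-5\right) + 86\right)^{2} = \left(\left(4 - -4\right) \left(-2 - 4\right)^{2} \left(-5\right) + 86\right)^{2} = \left(\left(4 + 4\right) \left(-6\right)^{2} \left(-5\right) + 86\right)^{2} = \left(8 \cdot 36 \left(-5\right) + 86\right)^{2} = \left(288 \left(-5\right) + 86\right)^{2} = \left(-1440 + 86\right)^{2} = \left(-1354\right)^{2} = 1833316$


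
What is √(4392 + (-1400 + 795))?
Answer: √3787 ≈ 61.539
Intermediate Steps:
√(4392 + (-1400 + 795)) = √(4392 - 605) = √3787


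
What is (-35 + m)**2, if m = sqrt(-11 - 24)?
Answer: (35 - I*sqrt(35))**2 ≈ 1190.0 - 414.13*I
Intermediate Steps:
m = I*sqrt(35) (m = sqrt(-35) = I*sqrt(35) ≈ 5.9161*I)
(-35 + m)**2 = (-35 + I*sqrt(35))**2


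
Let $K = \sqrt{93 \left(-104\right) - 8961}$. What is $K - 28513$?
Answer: $-28513 + i \sqrt{18633} \approx -28513.0 + 136.5 i$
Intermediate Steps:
$K = i \sqrt{18633}$ ($K = \sqrt{-9672 - 8961} = \sqrt{-18633} = i \sqrt{18633} \approx 136.5 i$)
$K - 28513 = i \sqrt{18633} - 28513 = -28513 + i \sqrt{18633}$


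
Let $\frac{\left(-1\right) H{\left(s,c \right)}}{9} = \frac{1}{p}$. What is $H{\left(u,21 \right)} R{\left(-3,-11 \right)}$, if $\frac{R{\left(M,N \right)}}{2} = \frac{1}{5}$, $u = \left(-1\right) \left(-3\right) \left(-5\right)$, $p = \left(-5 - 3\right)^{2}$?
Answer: $- \frac{9}{160} \approx -0.05625$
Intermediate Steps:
$p = 64$ ($p = \left(-8\right)^{2} = 64$)
$u = -15$ ($u = 3 \left(-5\right) = -15$)
$H{\left(s,c \right)} = - \frac{9}{64}$
$R{\left(M,N \right)} = \frac{2}{5}$
$H{\left(u,21 \right)} R{\left(-3,-11 \right)} = \left(- \frac{9}{64}\right) \frac{2}{5} = - \frac{9}{160}$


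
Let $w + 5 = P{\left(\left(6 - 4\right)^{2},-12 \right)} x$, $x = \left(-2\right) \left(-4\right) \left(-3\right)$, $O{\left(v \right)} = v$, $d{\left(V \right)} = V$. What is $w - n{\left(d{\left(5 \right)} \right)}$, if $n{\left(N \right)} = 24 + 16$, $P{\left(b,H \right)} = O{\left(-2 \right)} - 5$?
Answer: $123$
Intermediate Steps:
$P{\left(b,H \right)} = -7$ ($P{\left(b,H \right)} = -2 - 5 = -7$)
$x = -24$ ($x = 8 \left(-3\right) = -24$)
$n{\left(N \right)} = 40$
$w = 163$ ($w = -5 - -168 = -5 + 168 = 163$)
$w - n{\left(d{\left(5 \right)} \right)} = 163 - 40 = 123$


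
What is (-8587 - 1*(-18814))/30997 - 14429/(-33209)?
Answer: 786884156/1029379373 ≈ 0.76443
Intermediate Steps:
(-8587 - 1*(-18814))/30997 - 14429/(-33209) = (-8587 + 18814)*(1/30997) - 14429*(-1/33209) = 10227*(1/30997) + 14429/33209 = 10227/30997 + 14429/33209 = 786884156/1029379373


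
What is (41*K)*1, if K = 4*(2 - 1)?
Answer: 164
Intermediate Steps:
K = 4 (K = 4*1 = 4)
(41*K)*1 = (41*4)*1 = 164*1 = 164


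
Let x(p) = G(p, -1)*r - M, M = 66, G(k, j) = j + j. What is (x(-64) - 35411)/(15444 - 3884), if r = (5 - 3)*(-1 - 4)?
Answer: -35457/11560 ≈ -3.0672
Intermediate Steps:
G(k, j) = 2*j
r = -10 (r = 2*(-5) = -10)
x(p) = -46 (x(p) = (2*(-1))*(-10) - 1*66 = -2*(-10) - 66 = 20 - 66 = -46)
(x(-64) - 35411)/(15444 - 3884) = (-46 - 35411)/(15444 - 3884) = -35457/11560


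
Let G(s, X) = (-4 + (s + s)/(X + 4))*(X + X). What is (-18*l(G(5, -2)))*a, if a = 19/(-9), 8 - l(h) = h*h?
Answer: -304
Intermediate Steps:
G(s, X) = 2*X*(-4 + 2*s/(4 + X)) (G(s, X) = (-4 + (2*s)/(4 + X))*(2*X) = (-4 + 2*s/(4 + X))*(2*X) = 2*X*(-4 + 2*s/(4 + X)))
l(h) = 8 - h**2 (l(h) = 8 - h*h = 8 - h**2)
a = -19/9 (a = 19*(-1/9) = -19/9 ≈ -2.1111)
(-18*l(G(5, -2)))*a = -18*(8 - (4*(-2)*(-8 + 5 - 2*(-2))/(4 - 2))**2)*(-19/9) = -18*(8 - (4*(-2)*(-8 + 5 + 4)/2)**2)*(-19/9) = -18*(8 - (4*(-2)*(1/2)*1)**2)*(-19/9) = -18*(8 - 1*(-4)**2)*(-19/9) = -18*(8 - 1*16)*(-19/9) = -18*(8 - 16)*(-19/9) = -18*(-8)*(-19/9) = 144*(-19/9) = -304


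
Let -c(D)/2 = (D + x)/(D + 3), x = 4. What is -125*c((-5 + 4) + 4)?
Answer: 875/3 ≈ 291.67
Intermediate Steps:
c(D) = -2*(4 + D)/(3 + D) (c(D) = -2*(D + 4)/(D + 3) = -2*(4 + D)/(3 + D))
-125*c((-5 + 4) + 4) = -250*(-4 - ((-5 + 4) + 4))/(3 + ((-5 + 4) + 4)) = -250*(-4 - (-1 + 4))/(3 + (-1 + 4)) = -250*(-4 - 1*3)/(3 + 3) = -250*(-4 - 3)/6 = -250*(-7)/6 = -125*(-7/3) = 875/3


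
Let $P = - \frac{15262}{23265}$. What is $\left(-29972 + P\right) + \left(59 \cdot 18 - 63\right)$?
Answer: $- \frac{674072107}{23265} \approx -28974.0$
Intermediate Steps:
$P = - \frac{15262}{23265}$ ($P = \left(-15262\right) \frac{1}{23265} = - \frac{15262}{23265} \approx -0.65601$)
$\left(-29972 + P\right) + \left(59 \cdot 18 - 63\right) = \left(-29972 - \frac{15262}{23265}\right) + \left(59 \cdot 18 - 63\right) = - \frac{697313842}{23265} + \left(1062 - 63\right) = - \frac{697313842}{23265} + 999 = - \frac{674072107}{23265}$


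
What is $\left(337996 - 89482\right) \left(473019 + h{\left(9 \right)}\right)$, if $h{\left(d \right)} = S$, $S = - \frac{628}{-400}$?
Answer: $\frac{5877611696649}{50} \approx 1.1755 \cdot 10^{11}$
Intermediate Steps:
$S = \frac{157}{100}$ ($S = \left(-628\right) \left(- \frac{1}{400}\right) = \frac{157}{100} \approx 1.57$)
$h{\left(d \right)} = \frac{157}{100}$
$\left(337996 - 89482\right) \left(473019 + h{\left(9 \right)}\right) = \left(337996 - 89482\right) \left(473019 + \frac{157}{100}\right) = 248514 \cdot \frac{47302057}{100} = \frac{5877611696649}{50}$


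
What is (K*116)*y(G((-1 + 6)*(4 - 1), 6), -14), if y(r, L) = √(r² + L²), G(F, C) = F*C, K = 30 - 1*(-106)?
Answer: 31552*√2074 ≈ 1.4369e+6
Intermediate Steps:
K = 136 (K = 30 + 106 = 136)
G(F, C) = C*F
y(r, L) = √(L² + r²)
(K*116)*y(G((-1 + 6)*(4 - 1), 6), -14) = (136*116)*√((-14)² + (6*((-1 + 6)*(4 - 1)))²) = 15776*√(196 + (6*(5*3))²) = 15776*√(196 + (6*15)²) = 15776*√(196 + 90²) = 15776*√(196 + 8100) = 15776*√8296 = 15776*(2*√2074) = 31552*√2074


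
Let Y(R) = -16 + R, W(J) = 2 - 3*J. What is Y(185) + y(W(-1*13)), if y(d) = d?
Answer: 210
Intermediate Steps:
Y(185) + y(W(-1*13)) = (-16 + 185) + (2 - (-3)*13) = 169 + (2 - 3*(-13)) = 169 + (2 + 39) = 169 + 41 = 210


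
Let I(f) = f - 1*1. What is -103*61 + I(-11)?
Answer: -6295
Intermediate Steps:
I(f) = -1 + f (I(f) = f - 1 = -1 + f)
-103*61 + I(-11) = -103*61 + (-1 - 11) = -6283 - 12 = -6295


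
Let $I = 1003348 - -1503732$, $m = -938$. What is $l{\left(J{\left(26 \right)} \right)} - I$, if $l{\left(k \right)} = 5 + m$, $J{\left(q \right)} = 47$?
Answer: $-2508013$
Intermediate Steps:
$l{\left(k \right)} = -933$ ($l{\left(k \right)} = 5 - 938 = -933$)
$I = 2507080$ ($I = 1003348 + 1503732 = 2507080$)
$l{\left(J{\left(26 \right)} \right)} - I = -933 - 2507080 = -2508013$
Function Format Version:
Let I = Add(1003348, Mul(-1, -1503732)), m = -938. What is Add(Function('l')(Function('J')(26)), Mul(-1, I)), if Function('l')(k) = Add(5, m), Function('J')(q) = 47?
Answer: -2508013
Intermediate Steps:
Function('l')(k) = -933 (Function('l')(k) = Add(5, -938) = -933)
I = 2507080 (I = Add(1003348, 1503732) = 2507080)
Add(Function('l')(Function('J')(26)), Mul(-1, I)) = Add(-933, Mul(-1, 2507080)) = Add(-933, -2507080) = -2508013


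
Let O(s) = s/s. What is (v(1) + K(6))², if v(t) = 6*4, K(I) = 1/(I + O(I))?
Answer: 28561/49 ≈ 582.88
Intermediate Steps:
O(s) = 1
K(I) = 1/(1 + I) (K(I) = 1/(I + 1) = 1/(1 + I))
v(t) = 24
(v(1) + K(6))² = (24 + 1/(1 + 6))² = (24 + 1/7)² = (24 + ⅐)² = (169/7)² = 28561/49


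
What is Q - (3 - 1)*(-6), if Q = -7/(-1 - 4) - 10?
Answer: 17/5 ≈ 3.4000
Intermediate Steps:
Q = -43/5 (Q = -7/(-5) - 10 = -7*(-1/5) - 10 = 7/5 - 10 = -43/5 ≈ -8.6000)
Q - (3 - 1)*(-6) = -43/5 - (3 - 1)*(-6) = -43/5 - 2*(-6) = -43/5 - 1*(-12) = -43/5 + 12 = 17/5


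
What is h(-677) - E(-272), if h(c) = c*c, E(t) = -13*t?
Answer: 454793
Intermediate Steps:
h(c) = c²
h(-677) - E(-272) = (-677)² - (-13)*(-272) = 458329 - 1*3536 = 458329 - 3536 = 454793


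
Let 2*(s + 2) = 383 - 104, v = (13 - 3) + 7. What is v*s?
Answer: 4675/2 ≈ 2337.5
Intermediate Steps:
v = 17 (v = 10 + 7 = 17)
s = 275/2 (s = -2 + (383 - 104)/2 = -2 + (1/2)*279 = -2 + 279/2 = 275/2 ≈ 137.50)
v*s = 17*(275/2) = 4675/2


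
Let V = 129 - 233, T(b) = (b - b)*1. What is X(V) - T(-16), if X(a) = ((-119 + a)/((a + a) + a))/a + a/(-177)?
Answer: 370569/638144 ≈ 0.58070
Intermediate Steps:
T(b) = 0 (T(b) = 0*1 = 0)
V = -104
X(a) = -a/177 + (-119 + a)/(3*a²) (X(a) = ((-119 + a)/(2*a + a))/a + a*(-1/177) = ((-119 + a)/((3*a)))/a - a/177 = ((-119 + a)*(1/(3*a)))/a - a/177 = ((-119 + a)/(3*a))/a - a/177 = (-119 + a)/(3*a²) - a/177 = -a/177 + (-119 + a)/(3*a²))
X(V) - T(-16) = (1/177)*(-7021 - 1*(-104)³ + 59*(-104))/(-104)² - 1*0 = (1/177)*(1/10816)*(-7021 - 1*(-1124864) - 6136) + 0 = (1/177)*(1/10816)*(-7021 + 1124864 - 6136) + 0 = (1/177)*(1/10816)*1111707 + 0 = 370569/638144 + 0 = 370569/638144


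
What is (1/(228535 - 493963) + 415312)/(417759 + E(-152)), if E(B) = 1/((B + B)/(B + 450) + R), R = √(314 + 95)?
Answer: 417096393378869328952505/419553909461136369206304 - 2447336859910535*√409/419553909461136369206304 ≈ 0.99414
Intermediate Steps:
R = √409 ≈ 20.224
E(B) = 1/(√409 + 2*B/(450 + B)) (E(B) = 1/((B + B)/(B + 450) + √409) = 1/((2*B)/(450 + B) + √409) = 1/(2*B/(450 + B) + √409) = 1/(√409 + 2*B/(450 + B)))
(1/(228535 - 493963) + 415312)/(417759 + E(-152)) = (1/(228535 - 493963) + 415312)/(417759 + (450 - 152)/(2*(-152) + 450*√409 - 152*√409)) = (1/(-265428) + 415312)/(417759 + 298/(-304 + 450*√409 - 152*√409)) = (-1/265428 + 415312)/(417759 + 298/(-304 + 298*√409)) = 110235433535/(265428*(417759 + 298/(-304 + 298*√409)))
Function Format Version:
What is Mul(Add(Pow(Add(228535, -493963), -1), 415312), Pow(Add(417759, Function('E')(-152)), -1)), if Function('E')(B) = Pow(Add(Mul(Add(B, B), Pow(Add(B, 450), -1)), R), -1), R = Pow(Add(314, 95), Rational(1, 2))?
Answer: Add(Rational(417096393378869328952505, 419553909461136369206304), Mul(Rational(-2447336859910535, 419553909461136369206304), Pow(409, Rational(1, 2)))) ≈ 0.99414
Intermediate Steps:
R = Pow(409, Rational(1, 2)) ≈ 20.224
Function('E')(B) = Pow(Add(Pow(409, Rational(1, 2)), Mul(2, B, Pow(Add(450, B), -1))), -1) (Function('E')(B) = Pow(Add(Mul(Add(B, B), Pow(Add(B, 450), -1)), Pow(409, Rational(1, 2))), -1) = Pow(Add(Mul(Mul(2, B), Pow(Add(450, B), -1)), Pow(409, Rational(1, 2))), -1) = Pow(Add(Mul(2, B, Pow(Add(450, B), -1)), Pow(409, Rational(1, 2))), -1) = Pow(Add(Pow(409, Rational(1, 2)), Mul(2, B, Pow(Add(450, B), -1))), -1))
Mul(Add(Pow(Add(228535, -493963), -1), 415312), Pow(Add(417759, Function('E')(-152)), -1)) = Mul(Add(Pow(Add(228535, -493963), -1), 415312), Pow(Add(417759, Mul(Pow(Add(Mul(2, -152), Mul(450, Pow(409, Rational(1, 2))), Mul(-152, Pow(409, Rational(1, 2)))), -1), Add(450, -152))), -1)) = Mul(Add(Pow(-265428, -1), 415312), Pow(Add(417759, Mul(Pow(Add(-304, Mul(450, Pow(409, Rational(1, 2))), Mul(-152, Pow(409, Rational(1, 2)))), -1), 298)), -1)) = Mul(Add(Rational(-1, 265428), 415312), Pow(Add(417759, Mul(Pow(Add(-304, Mul(298, Pow(409, Rational(1, 2)))), -1), 298)), -1)) = Mul(Rational(110235433535, 265428), Pow(Add(417759, Mul(298, Pow(Add(-304, Mul(298, Pow(409, Rational(1, 2)))), -1))), -1))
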